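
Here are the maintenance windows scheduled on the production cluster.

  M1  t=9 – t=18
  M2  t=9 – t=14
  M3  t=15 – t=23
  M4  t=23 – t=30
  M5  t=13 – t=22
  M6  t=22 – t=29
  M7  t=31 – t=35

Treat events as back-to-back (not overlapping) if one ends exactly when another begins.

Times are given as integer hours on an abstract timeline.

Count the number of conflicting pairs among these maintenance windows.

7

Check each pair: they overlap iff neither finishes before the other starts.
Sorted by start: M1, M2, M5, M3, M6, M4, M7.
M2 starts before M1 ends → M1 and M2 overlap.
M5 starts before M1 ends → M1 and M5 overlap.
M3 starts before M1 ends → M1 and M3 overlap.
M6 starts after M1 ends; M1 is clear from here.
M5 starts before M2 ends → M2 and M5 overlap.
M3 starts after M2 ends; M2 is clear from here.
M3 starts before M5 ends → M5 and M3 overlap.
M6 starts exactly when M5 ends (back-to-back, no overlap); M5 is clear from here.
M6 starts before M3 ends → M3 and M6 overlap.
M4 starts exactly when M3 ends (back-to-back, no overlap); M3 is clear from here.
M4 starts before M6 ends → M6 and M4 overlap.
M7 starts after M6 ends.
M7 starts after M4 ends.
Overlapping pairs: M1 & M2, M1 & M3, M1 & M5, M2 & M5, M3 & M5, M3 & M6, M4 & M6 — 7 in total.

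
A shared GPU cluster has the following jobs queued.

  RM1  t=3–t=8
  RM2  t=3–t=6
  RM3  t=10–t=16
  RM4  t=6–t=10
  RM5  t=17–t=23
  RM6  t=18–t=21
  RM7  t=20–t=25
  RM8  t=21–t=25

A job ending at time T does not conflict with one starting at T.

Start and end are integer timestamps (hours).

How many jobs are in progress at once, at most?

3

Sweep the timeline, counting +1 at each start and −1 at each end (ends before starts at a tie):
t=3 start RM1 → 1
t=3 start RM2 → 2
t=6 end RM2 → 1
t=6 start RM4 → 2
t=8 end RM1 → 1
t=10 end RM4 → 0
t=10 start RM3 → 1
t=16 end RM3 → 0
t=17 start RM5 → 1
t=18 start RM6 → 2
t=20 start RM7 → 3
t=21 end RM6 → 2
t=21 start RM8 → 3
t=23 end RM5 → 2
t=25 end RM7 → 1
t=25 end RM8 → 0
Peak is 3, at t=20 (RM5, RM6, RM7).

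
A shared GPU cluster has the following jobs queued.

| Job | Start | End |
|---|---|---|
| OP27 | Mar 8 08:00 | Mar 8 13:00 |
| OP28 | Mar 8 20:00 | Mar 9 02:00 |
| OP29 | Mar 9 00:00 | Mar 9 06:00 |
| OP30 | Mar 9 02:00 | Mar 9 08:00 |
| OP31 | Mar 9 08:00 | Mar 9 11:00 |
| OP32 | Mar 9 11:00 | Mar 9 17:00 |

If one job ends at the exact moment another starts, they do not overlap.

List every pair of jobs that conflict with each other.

Sorted by start: OP27, OP28, OP29, OP30, OP31, OP32.
OP28 starts after OP27 ends; OP27 is clear from here.
OP29 starts before OP28 ends → OP28 and OP29 overlap.
OP30 starts exactly when OP28 ends (back-to-back, no overlap); OP28 is clear from here.
OP30 starts before OP29 ends → OP29 and OP30 overlap.
OP31 starts after OP29 ends; OP29 is clear from here.
OP31 starts exactly when OP30 ends (back-to-back, no overlap); OP30 is clear from here.
OP32 starts exactly when OP31 ends (back-to-back, no overlap).

OP28 & OP29, OP29 & OP30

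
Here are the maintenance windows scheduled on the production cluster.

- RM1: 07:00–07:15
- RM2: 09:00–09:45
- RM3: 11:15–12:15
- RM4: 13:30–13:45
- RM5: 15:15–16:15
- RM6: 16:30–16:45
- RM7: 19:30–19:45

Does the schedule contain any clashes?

No

Two intervals overlap when each starts before the other ends.
Sorted by start: RM1, RM2, RM3, RM4, RM5, RM6, RM7.
RM2 starts after RM1 ends; RM1 is clear from here.
RM3 starts after RM2 ends; RM2 is clear from here.
RM4 starts after RM3 ends; RM3 is clear from here.
RM5 starts after RM4 ends; RM4 is clear from here.
RM6 starts after RM5 ends; RM5 is clear from here.
RM7 starts after RM6 ends.
Every pair is clear; the schedule has no overlaps.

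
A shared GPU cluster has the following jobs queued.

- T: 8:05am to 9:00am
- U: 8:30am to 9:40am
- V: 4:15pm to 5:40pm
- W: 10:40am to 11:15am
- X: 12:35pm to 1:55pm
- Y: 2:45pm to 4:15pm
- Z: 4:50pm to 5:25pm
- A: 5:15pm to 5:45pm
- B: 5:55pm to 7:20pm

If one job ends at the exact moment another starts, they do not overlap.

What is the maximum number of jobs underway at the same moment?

3

Walk through starts and ends in time order (an end at T is processed before a start at T):
8:05am start T → 1
8:30am start U → 2
9:00am end T → 1
9:40am end U → 0
10:40am start W → 1
11:15am end W → 0
12:35pm start X → 1
1:55pm end X → 0
2:45pm start Y → 1
4:15pm end Y → 0
4:15pm start V → 1
4:50pm start Z → 2
5:15pm start A → 3
5:25pm end Z → 2
5:40pm end V → 1
5:45pm end A → 0
5:55pm start B → 1
7:20pm end B → 0
Peak is 3, at 5:15pm (A, V, Z).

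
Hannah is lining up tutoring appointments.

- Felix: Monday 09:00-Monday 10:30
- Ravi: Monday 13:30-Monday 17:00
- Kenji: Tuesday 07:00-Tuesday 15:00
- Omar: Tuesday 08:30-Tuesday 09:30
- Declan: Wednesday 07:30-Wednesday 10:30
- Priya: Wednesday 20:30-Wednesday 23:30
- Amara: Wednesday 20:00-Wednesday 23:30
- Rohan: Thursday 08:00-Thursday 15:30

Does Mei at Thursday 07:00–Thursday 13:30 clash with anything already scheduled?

Yes — it overlaps Rohan

Felix: ends Monday 10:30 at or before Mei starts Thursday 07:00 → clear.
Ravi: ends Monday 17:00 at or before Mei starts Thursday 07:00 → clear.
Kenji: ends Tuesday 15:00 at or before Mei starts Thursday 07:00 → clear.
Omar: ends Tuesday 09:30 at or before Mei starts Thursday 07:00 → clear.
Declan: ends Wednesday 10:30 at or before Mei starts Thursday 07:00 → clear.
Amara: ends Wednesday 23:30 at or before Mei starts Thursday 07:00 → clear.
Priya: ends Wednesday 23:30 at or before Mei starts Thursday 07:00 → clear.
Rohan: starts Thursday 08:00 before Mei ends Thursday 13:30, and ends Thursday 15:30 after Mei starts Thursday 07:00 → overlap.
Mei overlaps Rohan.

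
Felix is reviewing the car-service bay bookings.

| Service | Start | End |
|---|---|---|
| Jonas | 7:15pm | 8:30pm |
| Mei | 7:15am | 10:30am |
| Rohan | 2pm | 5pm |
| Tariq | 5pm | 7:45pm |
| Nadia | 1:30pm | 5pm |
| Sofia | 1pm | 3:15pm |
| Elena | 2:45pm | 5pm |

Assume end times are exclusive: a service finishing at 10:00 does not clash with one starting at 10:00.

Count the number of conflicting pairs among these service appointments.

7

Two intervals overlap when each starts before the other ends.
Sorted by start: Mei, Sofia, Nadia, Rohan, Elena, Tariq, Jonas.
Sofia starts after Mei ends, so Mei has no further overlaps.
Nadia starts before Sofia ends → Sofia and Nadia overlap.
Rohan starts before Sofia ends → Sofia and Rohan overlap.
Elena starts before Sofia ends → Sofia and Elena overlap.
Tariq starts after Sofia ends, so Sofia has no further overlaps.
Rohan starts before Nadia ends → Nadia and Rohan overlap.
Elena starts before Nadia ends → Nadia and Elena overlap.
Tariq starts exactly when Nadia ends (back-to-back, no overlap), so Nadia has no further overlaps.
Elena starts before Rohan ends → Rohan and Elena overlap.
Tariq starts exactly when Rohan ends (back-to-back, no overlap), so Rohan has no further overlaps.
Tariq starts exactly when Elena ends (back-to-back, no overlap), so Elena has no further overlaps.
Jonas starts before Tariq ends → Tariq and Jonas overlap.
Overlapping pairs: Elena & Nadia, Elena & Rohan, Elena & Sofia, Jonas & Tariq, Nadia & Rohan, Nadia & Sofia, Rohan & Sofia — 7 in total.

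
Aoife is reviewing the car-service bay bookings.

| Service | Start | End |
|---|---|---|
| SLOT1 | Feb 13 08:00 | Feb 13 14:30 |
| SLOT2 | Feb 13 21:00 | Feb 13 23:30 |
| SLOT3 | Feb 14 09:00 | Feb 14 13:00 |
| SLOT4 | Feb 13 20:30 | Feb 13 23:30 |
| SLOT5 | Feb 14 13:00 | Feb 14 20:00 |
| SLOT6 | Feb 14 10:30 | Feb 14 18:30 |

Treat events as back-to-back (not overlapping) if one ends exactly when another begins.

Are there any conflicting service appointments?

Yes

Sorted by start: SLOT1, SLOT4, SLOT2, SLOT3, SLOT6, SLOT5.
SLOT4 starts after SLOT1 ends; SLOT1 is clear from here.
SLOT2 starts before SLOT4 ends → SLOT4 and SLOT2 overlap.
That's a conflict, so the schedule is not conflict-free.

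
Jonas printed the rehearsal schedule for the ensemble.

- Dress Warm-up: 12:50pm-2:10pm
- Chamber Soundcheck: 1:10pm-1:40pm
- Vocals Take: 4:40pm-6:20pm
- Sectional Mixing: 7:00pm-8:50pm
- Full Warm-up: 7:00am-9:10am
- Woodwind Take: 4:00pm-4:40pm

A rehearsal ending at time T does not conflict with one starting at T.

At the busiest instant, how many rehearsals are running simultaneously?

Sort all start/end points and keep a running count:
7:00am start Full Warm-up → 1
9:10am end Full Warm-up → 0
12:50pm start Dress Warm-up → 1
1:10pm start Chamber Soundcheck → 2
1:40pm end Chamber Soundcheck → 1
2:10pm end Dress Warm-up → 0
4:00pm start Woodwind Take → 1
4:40pm end Woodwind Take → 0
4:40pm start Vocals Take → 1
6:20pm end Vocals Take → 0
7:00pm start Sectional Mixing → 1
8:50pm end Sectional Mixing → 0
Peak is 2, at 1:10pm (Chamber Soundcheck, Dress Warm-up).

2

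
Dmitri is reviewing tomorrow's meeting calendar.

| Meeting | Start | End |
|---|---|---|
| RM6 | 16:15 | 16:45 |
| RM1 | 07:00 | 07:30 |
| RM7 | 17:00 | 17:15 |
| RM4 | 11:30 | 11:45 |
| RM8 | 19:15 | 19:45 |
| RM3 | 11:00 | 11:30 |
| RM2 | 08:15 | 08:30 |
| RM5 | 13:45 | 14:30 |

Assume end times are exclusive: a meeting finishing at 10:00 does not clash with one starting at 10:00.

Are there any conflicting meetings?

No

Sorted by start: RM1, RM2, RM3, RM4, RM5, RM6, RM7, RM8.
RM2 starts after RM1 ends; RM1 is clear from here.
RM3 starts after RM2 ends; RM2 is clear from here.
RM4 starts exactly when RM3 ends (back-to-back, no overlap); RM3 is clear from here.
RM5 starts after RM4 ends; RM4 is clear from here.
RM6 starts after RM5 ends; RM5 is clear from here.
RM7 starts after RM6 ends; RM6 is clear from here.
RM8 starts after RM7 ends.
Every pair is clear; the schedule has no overlaps.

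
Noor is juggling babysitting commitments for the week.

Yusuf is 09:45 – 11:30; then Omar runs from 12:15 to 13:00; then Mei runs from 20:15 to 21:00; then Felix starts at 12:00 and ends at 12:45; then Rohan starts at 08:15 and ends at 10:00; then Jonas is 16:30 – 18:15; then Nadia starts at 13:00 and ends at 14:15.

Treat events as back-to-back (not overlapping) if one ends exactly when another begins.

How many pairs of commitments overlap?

Sorted by start: Rohan, Yusuf, Felix, Omar, Nadia, Jonas, Mei.
Yusuf starts before Rohan ends → Rohan and Yusuf overlap.
Felix starts after Rohan ends — done with Rohan.
Felix starts after Yusuf ends — done with Yusuf.
Omar starts before Felix ends → Felix and Omar overlap.
Nadia starts after Felix ends — done with Felix.
Nadia starts exactly when Omar ends (back-to-back, no overlap) — done with Omar.
Jonas starts after Nadia ends — done with Nadia.
Mei starts after Jonas ends.
Overlapping pairs: Felix & Omar, Rohan & Yusuf — 2 in total.

2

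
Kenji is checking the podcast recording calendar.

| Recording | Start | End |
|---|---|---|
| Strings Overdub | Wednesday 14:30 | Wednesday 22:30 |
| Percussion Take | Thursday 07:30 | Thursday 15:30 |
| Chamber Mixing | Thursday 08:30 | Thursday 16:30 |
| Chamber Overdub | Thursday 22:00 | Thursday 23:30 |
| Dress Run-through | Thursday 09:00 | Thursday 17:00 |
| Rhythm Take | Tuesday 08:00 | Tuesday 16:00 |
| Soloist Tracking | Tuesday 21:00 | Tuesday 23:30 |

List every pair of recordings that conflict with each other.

Sorted by start: Rhythm Take, Soloist Tracking, Strings Overdub, Percussion Take, Chamber Mixing, Dress Run-through, Chamber Overdub.
Soloist Tracking starts after Rhythm Take ends, so nothing later overlaps Rhythm Take either.
Strings Overdub starts after Soloist Tracking ends, so nothing later overlaps Soloist Tracking either.
Percussion Take starts after Strings Overdub ends, so nothing later overlaps Strings Overdub either.
Chamber Mixing starts before Percussion Take ends → Percussion Take and Chamber Mixing overlap.
Dress Run-through starts before Percussion Take ends → Percussion Take and Dress Run-through overlap.
Chamber Overdub starts after Percussion Take ends.
Dress Run-through starts before Chamber Mixing ends → Chamber Mixing and Dress Run-through overlap.
Chamber Overdub starts after Chamber Mixing ends.
Chamber Overdub starts after Dress Run-through ends.

Chamber Mixing & Dress Run-through, Chamber Mixing & Percussion Take, Dress Run-through & Percussion Take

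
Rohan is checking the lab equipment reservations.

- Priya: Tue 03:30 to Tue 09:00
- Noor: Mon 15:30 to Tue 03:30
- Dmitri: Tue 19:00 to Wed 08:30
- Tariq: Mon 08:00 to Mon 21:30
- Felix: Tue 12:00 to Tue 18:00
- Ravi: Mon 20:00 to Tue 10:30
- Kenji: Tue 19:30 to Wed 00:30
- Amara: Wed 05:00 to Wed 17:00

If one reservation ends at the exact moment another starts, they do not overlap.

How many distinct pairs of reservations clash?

Sorted by start: Tariq, Noor, Ravi, Priya, Felix, Dmitri, Kenji, Amara.
Noor starts before Tariq ends → Tariq and Noor overlap.
Ravi starts before Tariq ends → Tariq and Ravi overlap.
Priya starts after Tariq ends, so nothing later overlaps Tariq either.
Ravi starts before Noor ends → Noor and Ravi overlap.
Priya starts exactly when Noor ends (back-to-back, no overlap), so nothing later overlaps Noor either.
Priya starts before Ravi ends → Ravi and Priya overlap.
Felix starts after Ravi ends, so nothing later overlaps Ravi either.
Felix starts after Priya ends, so nothing later overlaps Priya either.
Dmitri starts after Felix ends, so nothing later overlaps Felix either.
Kenji starts before Dmitri ends → Dmitri and Kenji overlap.
Amara starts before Dmitri ends → Dmitri and Amara overlap.
Amara starts after Kenji ends.
Overlapping pairs: Amara & Dmitri, Dmitri & Kenji, Noor & Ravi, Noor & Tariq, Priya & Ravi, Ravi & Tariq — 6 in total.

6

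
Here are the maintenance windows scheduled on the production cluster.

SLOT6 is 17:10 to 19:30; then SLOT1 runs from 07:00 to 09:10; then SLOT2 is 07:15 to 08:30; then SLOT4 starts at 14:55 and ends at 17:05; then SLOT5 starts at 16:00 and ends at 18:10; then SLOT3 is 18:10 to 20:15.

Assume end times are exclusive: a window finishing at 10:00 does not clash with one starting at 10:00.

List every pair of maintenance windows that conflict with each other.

Check each pair: they overlap iff neither finishes before the other starts.
Sorted by start: SLOT1, SLOT2, SLOT4, SLOT5, SLOT6, SLOT3.
SLOT2 starts before SLOT1 ends → SLOT1 and SLOT2 overlap.
SLOT4 starts after SLOT1 ends, so nothing later overlaps SLOT1 either.
SLOT4 starts after SLOT2 ends, so nothing later overlaps SLOT2 either.
SLOT5 starts before SLOT4 ends → SLOT4 and SLOT5 overlap.
SLOT6 starts after SLOT4 ends, so nothing later overlaps SLOT4 either.
SLOT6 starts before SLOT5 ends → SLOT5 and SLOT6 overlap.
SLOT3 starts exactly when SLOT5 ends (back-to-back, no overlap).
SLOT3 starts before SLOT6 ends → SLOT6 and SLOT3 overlap.

SLOT1 & SLOT2, SLOT3 & SLOT6, SLOT4 & SLOT5, SLOT5 & SLOT6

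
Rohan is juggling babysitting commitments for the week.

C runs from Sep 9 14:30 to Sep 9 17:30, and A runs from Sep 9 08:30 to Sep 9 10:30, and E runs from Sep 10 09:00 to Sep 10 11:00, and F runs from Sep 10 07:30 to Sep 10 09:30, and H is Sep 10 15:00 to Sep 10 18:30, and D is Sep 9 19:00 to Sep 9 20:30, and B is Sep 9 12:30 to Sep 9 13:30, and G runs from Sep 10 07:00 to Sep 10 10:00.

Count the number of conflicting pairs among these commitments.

3

Sorted by start: A, B, C, D, G, F, E, H.
B starts after A ends; A is clear from here.
C starts after B ends; B is clear from here.
D starts after C ends; C is clear from here.
G starts after D ends; D is clear from here.
F starts before G ends → G and F overlap.
E starts before G ends → G and E overlap.
H starts after G ends.
E starts before F ends → F and E overlap.
H starts after F ends.
H starts after E ends.
Overlapping pairs: E & F, E & G, F & G — 3 in total.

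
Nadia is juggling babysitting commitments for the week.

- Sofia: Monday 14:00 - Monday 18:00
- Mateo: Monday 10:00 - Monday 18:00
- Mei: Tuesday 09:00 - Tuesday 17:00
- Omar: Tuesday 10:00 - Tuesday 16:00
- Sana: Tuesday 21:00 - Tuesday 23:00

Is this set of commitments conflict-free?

No

Sorted by start: Mateo, Sofia, Mei, Omar, Sana.
Sofia starts before Mateo ends → Mateo and Sofia overlap.
That's a conflict, so the schedule is not conflict-free.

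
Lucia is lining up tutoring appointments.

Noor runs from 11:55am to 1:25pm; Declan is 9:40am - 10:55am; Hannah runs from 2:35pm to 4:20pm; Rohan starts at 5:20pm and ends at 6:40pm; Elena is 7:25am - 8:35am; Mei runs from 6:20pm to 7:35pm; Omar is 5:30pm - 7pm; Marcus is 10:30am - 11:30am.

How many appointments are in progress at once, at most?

3

Sort all start/end points and keep a running count:
7:25am start Elena → 1
8:35am end Elena → 0
9:40am start Declan → 1
10:30am start Marcus → 2
10:55am end Declan → 1
11:30am end Marcus → 0
11:55am start Noor → 1
1:25pm end Noor → 0
2:35pm start Hannah → 1
4:20pm end Hannah → 0
5:20pm start Rohan → 1
5:30pm start Omar → 2
6:20pm start Mei → 3
6:40pm end Rohan → 2
7pm end Omar → 1
7:35pm end Mei → 0
Peak is 3, at 6:20pm (Mei, Omar, Rohan).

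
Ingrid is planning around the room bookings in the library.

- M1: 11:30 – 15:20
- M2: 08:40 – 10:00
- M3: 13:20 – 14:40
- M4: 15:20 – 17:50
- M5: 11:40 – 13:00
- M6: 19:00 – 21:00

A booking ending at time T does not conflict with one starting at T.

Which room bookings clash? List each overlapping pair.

M1 & M3, M1 & M5

Sorted by start: M2, M1, M5, M3, M4, M6.
M1 starts after M2 ends, so nothing later overlaps M2 either.
M5 starts before M1 ends → M1 and M5 overlap.
M3 starts before M1 ends → M1 and M3 overlap.
M4 starts exactly when M1 ends (back-to-back, no overlap), so nothing later overlaps M1 either.
M3 starts after M5 ends, so nothing later overlaps M5 either.
M4 starts after M3 ends, so nothing later overlaps M3 either.
M6 starts after M4 ends.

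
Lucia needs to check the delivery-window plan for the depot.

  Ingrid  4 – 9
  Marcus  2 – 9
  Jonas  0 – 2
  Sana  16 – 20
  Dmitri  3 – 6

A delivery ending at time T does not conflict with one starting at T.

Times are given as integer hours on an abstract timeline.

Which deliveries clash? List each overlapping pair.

Sorted by start: Jonas, Marcus, Dmitri, Ingrid, Sana.
Marcus starts exactly when Jonas ends (back-to-back, no overlap); Jonas is clear from here.
Dmitri starts before Marcus ends → Marcus and Dmitri overlap.
Ingrid starts before Marcus ends → Marcus and Ingrid overlap.
Sana starts after Marcus ends.
Ingrid starts before Dmitri ends → Dmitri and Ingrid overlap.
Sana starts after Dmitri ends.
Sana starts after Ingrid ends.

Dmitri & Ingrid, Dmitri & Marcus, Ingrid & Marcus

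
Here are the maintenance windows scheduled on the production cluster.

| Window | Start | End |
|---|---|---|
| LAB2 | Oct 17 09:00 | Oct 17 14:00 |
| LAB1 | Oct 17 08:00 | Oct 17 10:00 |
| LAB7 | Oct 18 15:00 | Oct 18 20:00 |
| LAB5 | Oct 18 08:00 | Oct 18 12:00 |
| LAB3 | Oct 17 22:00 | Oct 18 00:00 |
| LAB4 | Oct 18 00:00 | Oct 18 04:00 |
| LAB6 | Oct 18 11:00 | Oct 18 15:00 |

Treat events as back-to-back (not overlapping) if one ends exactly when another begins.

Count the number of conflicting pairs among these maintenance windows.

2

Sorted by start: LAB1, LAB2, LAB3, LAB4, LAB5, LAB6, LAB7.
LAB2 starts before LAB1 ends → LAB1 and LAB2 overlap.
LAB3 starts after LAB1 ends — done with LAB1.
LAB3 starts after LAB2 ends — done with LAB2.
LAB4 starts exactly when LAB3 ends (back-to-back, no overlap) — done with LAB3.
LAB5 starts after LAB4 ends — done with LAB4.
LAB6 starts before LAB5 ends → LAB5 and LAB6 overlap.
LAB7 starts after LAB5 ends.
LAB7 starts exactly when LAB6 ends (back-to-back, no overlap).
Overlapping pairs: LAB1 & LAB2, LAB5 & LAB6 — 2 in total.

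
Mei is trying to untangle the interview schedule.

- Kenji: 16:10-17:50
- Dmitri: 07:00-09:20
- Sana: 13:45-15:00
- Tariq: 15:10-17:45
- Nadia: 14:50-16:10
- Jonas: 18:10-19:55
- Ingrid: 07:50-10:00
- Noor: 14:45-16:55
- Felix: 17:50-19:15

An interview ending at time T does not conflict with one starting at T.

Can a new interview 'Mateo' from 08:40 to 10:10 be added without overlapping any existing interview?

No — it overlaps Dmitri, Ingrid

Dmitri: starts 07:00 before Mateo ends 10:10, and ends 09:20 after Mateo starts 08:40 → overlap.
Ingrid: starts 07:50 before Mateo ends 10:10, and ends 10:00 after Mateo starts 08:40 → overlap.
Sana: starts 13:45 at or after Mateo ends 10:10 → clear.
Noor: starts 14:45 at or after Mateo ends 10:10 → clear.
Nadia: starts 14:50 at or after Mateo ends 10:10 → clear.
Tariq: starts 15:10 at or after Mateo ends 10:10 → clear.
Kenji: starts 16:10 at or after Mateo ends 10:10 → clear.
Felix: starts 17:50 at or after Mateo ends 10:10 → clear.
Jonas: starts 18:10 at or after Mateo ends 10:10 → clear.
Mateo overlaps Dmitri, Ingrid.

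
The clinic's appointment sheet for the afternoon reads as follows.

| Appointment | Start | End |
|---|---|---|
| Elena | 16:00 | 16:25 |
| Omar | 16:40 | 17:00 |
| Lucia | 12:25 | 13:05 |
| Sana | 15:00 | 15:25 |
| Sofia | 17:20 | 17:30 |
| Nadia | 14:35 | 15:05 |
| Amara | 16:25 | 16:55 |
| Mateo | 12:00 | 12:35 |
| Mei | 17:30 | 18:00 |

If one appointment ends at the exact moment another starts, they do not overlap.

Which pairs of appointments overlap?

Check each pair: they overlap iff neither finishes before the other starts.
Sorted by start: Mateo, Lucia, Nadia, Sana, Elena, Amara, Omar, Sofia, Mei.
Lucia starts before Mateo ends → Mateo and Lucia overlap.
Nadia starts after Mateo ends, so Mateo has no further overlaps.
Nadia starts after Lucia ends, so Lucia has no further overlaps.
Sana starts before Nadia ends → Nadia and Sana overlap.
Elena starts after Nadia ends, so Nadia has no further overlaps.
Elena starts after Sana ends, so Sana has no further overlaps.
Amara starts exactly when Elena ends (back-to-back, no overlap), so Elena has no further overlaps.
Omar starts before Amara ends → Amara and Omar overlap.
Sofia starts after Amara ends, so Amara has no further overlaps.
Sofia starts after Omar ends, so Omar has no further overlaps.
Mei starts exactly when Sofia ends (back-to-back, no overlap).

Amara & Omar, Lucia & Mateo, Nadia & Sana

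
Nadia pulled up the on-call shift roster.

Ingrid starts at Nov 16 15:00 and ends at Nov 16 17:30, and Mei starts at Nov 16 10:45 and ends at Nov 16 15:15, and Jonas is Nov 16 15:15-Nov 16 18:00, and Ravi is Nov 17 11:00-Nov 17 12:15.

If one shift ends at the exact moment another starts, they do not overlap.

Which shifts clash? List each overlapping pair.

Ingrid & Jonas, Ingrid & Mei

Sorted by start: Mei, Ingrid, Jonas, Ravi.
Ingrid starts before Mei ends → Mei and Ingrid overlap.
Jonas starts exactly when Mei ends (back-to-back, no overlap); Mei is clear from here.
Jonas starts before Ingrid ends → Ingrid and Jonas overlap.
Ravi starts after Ingrid ends.
Ravi starts after Jonas ends.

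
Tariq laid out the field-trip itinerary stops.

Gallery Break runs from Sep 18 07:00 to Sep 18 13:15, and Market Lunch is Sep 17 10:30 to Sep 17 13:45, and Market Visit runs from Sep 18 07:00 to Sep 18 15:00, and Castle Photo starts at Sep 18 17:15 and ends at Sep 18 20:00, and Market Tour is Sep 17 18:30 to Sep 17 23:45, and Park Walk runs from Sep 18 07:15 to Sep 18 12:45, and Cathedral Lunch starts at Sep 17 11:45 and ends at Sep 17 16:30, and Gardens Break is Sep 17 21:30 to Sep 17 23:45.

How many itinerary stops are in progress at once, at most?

Sweep the timeline, counting +1 at each start and −1 at each end (ends before starts at a tie):
Sep 17 10:30 start Market Lunch → 1
Sep 17 11:45 start Cathedral Lunch → 2
Sep 17 13:45 end Market Lunch → 1
Sep 17 16:30 end Cathedral Lunch → 0
Sep 17 18:30 start Market Tour → 1
Sep 17 21:30 start Gardens Break → 2
Sep 17 23:45 end Gardens Break → 1
Sep 17 23:45 end Market Tour → 0
Sep 18 07:00 start Gallery Break → 1
Sep 18 07:00 start Market Visit → 2
Sep 18 07:15 start Park Walk → 3
Sep 18 12:45 end Park Walk → 2
Sep 18 13:15 end Gallery Break → 1
Sep 18 15:00 end Market Visit → 0
Sep 18 17:15 start Castle Photo → 1
Sep 18 20:00 end Castle Photo → 0
Peak is 3, at Sep 18 07:15 (Gallery Break, Market Visit, Park Walk).

3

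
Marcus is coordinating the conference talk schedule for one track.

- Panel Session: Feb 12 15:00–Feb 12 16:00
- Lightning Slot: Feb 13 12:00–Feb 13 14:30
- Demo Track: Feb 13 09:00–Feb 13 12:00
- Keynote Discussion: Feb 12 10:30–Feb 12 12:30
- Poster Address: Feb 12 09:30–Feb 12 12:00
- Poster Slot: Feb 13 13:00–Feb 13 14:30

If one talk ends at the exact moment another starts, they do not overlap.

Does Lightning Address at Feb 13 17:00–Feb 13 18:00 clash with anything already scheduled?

Poster Address: ends Feb 12 12:00 at or before Lightning Address starts Feb 13 17:00 → clear.
Keynote Discussion: ends Feb 12 12:30 at or before Lightning Address starts Feb 13 17:00 → clear.
Panel Session: ends Feb 12 16:00 at or before Lightning Address starts Feb 13 17:00 → clear.
Demo Track: ends Feb 13 12:00 at or before Lightning Address starts Feb 13 17:00 → clear.
Lightning Slot: ends Feb 13 14:30 at or before Lightning Address starts Feb 13 17:00 → clear.
Poster Slot: ends Feb 13 14:30 at or before Lightning Address starts Feb 13 17:00 → clear.

No — it doesn't clash with anything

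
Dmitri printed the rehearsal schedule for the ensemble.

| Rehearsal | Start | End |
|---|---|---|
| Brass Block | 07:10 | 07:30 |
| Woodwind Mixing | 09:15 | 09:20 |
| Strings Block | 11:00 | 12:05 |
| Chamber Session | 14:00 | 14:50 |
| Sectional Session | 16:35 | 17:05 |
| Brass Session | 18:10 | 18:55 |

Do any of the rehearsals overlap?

Two intervals overlap when each starts before the other ends.
Sorted by start: Brass Block, Woodwind Mixing, Strings Block, Chamber Session, Sectional Session, Brass Session.
Woodwind Mixing starts after Brass Block ends, so Brass Block has no further overlaps.
Strings Block starts after Woodwind Mixing ends, so Woodwind Mixing has no further overlaps.
Chamber Session starts after Strings Block ends, so Strings Block has no further overlaps.
Sectional Session starts after Chamber Session ends, so Chamber Session has no further overlaps.
Brass Session starts after Sectional Session ends.
Every pair is clear; the schedule has no overlaps.

No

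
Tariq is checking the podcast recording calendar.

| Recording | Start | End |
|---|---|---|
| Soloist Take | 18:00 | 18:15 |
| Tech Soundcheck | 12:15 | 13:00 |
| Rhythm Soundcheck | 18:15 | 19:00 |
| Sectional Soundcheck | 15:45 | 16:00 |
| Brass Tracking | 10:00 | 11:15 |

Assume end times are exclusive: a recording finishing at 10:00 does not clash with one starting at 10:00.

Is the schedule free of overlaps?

Sorted by start: Brass Tracking, Tech Soundcheck, Sectional Soundcheck, Soloist Take, Rhythm Soundcheck.
Tech Soundcheck starts after Brass Tracking ends, so nothing later overlaps Brass Tracking either.
Sectional Soundcheck starts after Tech Soundcheck ends, so nothing later overlaps Tech Soundcheck either.
Soloist Take starts after Sectional Soundcheck ends, so nothing later overlaps Sectional Soundcheck either.
Rhythm Soundcheck starts exactly when Soloist Take ends (back-to-back, no overlap).
Every pair is clear; the schedule has no overlaps.

Yes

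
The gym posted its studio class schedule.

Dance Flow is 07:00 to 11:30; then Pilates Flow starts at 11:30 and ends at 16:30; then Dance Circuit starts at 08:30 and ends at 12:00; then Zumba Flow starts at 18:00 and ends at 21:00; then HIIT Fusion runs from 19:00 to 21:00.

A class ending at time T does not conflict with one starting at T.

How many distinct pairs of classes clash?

3

Sorted by start: Dance Flow, Dance Circuit, Pilates Flow, Zumba Flow, HIIT Fusion.
Dance Circuit starts before Dance Flow ends → Dance Flow and Dance Circuit overlap.
Pilates Flow starts exactly when Dance Flow ends (back-to-back, no overlap), so Dance Flow has no further overlaps.
Pilates Flow starts before Dance Circuit ends → Dance Circuit and Pilates Flow overlap.
Zumba Flow starts after Dance Circuit ends, so Dance Circuit has no further overlaps.
Zumba Flow starts after Pilates Flow ends, so Pilates Flow has no further overlaps.
HIIT Fusion starts before Zumba Flow ends → Zumba Flow and HIIT Fusion overlap.
Overlapping pairs: Dance Circuit & Dance Flow, Dance Circuit & Pilates Flow, HIIT Fusion & Zumba Flow — 3 in total.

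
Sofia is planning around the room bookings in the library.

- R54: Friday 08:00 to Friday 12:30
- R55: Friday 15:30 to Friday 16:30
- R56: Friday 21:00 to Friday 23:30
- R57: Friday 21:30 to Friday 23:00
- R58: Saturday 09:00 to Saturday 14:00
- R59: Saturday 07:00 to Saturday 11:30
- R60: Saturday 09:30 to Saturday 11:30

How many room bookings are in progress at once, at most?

Sort all start/end points and keep a running count:
Friday 08:00 start R54 → 1
Friday 12:30 end R54 → 0
Friday 15:30 start R55 → 1
Friday 16:30 end R55 → 0
Friday 21:00 start R56 → 1
Friday 21:30 start R57 → 2
Friday 23:00 end R57 → 1
Friday 23:30 end R56 → 0
Saturday 07:00 start R59 → 1
Saturday 09:00 start R58 → 2
Saturday 09:30 start R60 → 3
Saturday 11:30 end R59 → 2
Saturday 11:30 end R60 → 1
Saturday 14:00 end R58 → 0
Peak is 3, at Saturday 09:30 (R58, R59, R60).

3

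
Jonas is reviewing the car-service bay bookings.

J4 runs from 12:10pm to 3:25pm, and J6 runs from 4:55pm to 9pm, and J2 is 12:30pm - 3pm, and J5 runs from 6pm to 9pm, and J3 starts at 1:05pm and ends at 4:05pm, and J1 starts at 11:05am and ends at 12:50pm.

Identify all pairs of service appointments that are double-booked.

J1 & J2, J1 & J4, J2 & J3, J2 & J4, J3 & J4, J5 & J6

Sorted by start: J1, J4, J2, J3, J6, J5.
J4 starts before J1 ends → J1 and J4 overlap.
J2 starts before J1 ends → J1 and J2 overlap.
J3 starts after J1 ends — done with J1.
J2 starts before J4 ends → J4 and J2 overlap.
J3 starts before J4 ends → J4 and J3 overlap.
J6 starts after J4 ends — done with J4.
J3 starts before J2 ends → J2 and J3 overlap.
J6 starts after J2 ends — done with J2.
J6 starts after J3 ends — done with J3.
J5 starts before J6 ends → J6 and J5 overlap.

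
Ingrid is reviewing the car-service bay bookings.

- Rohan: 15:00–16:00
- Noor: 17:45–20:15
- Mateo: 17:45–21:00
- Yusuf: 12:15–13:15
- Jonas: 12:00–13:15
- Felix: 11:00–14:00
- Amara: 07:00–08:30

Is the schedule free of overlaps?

Sorted by start: Amara, Felix, Jonas, Yusuf, Rohan, Noor, Mateo.
Felix starts after Amara ends, so nothing later overlaps Amara either.
Jonas starts before Felix ends → Felix and Jonas overlap.
That's a conflict, so the schedule is not conflict-free.

No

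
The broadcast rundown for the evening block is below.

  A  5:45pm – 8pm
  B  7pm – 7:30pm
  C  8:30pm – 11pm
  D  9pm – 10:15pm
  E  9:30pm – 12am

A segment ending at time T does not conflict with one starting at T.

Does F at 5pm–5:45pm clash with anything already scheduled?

A: starts 5:45pm at or after F ends 5:45pm → clear.
B: starts 7pm at or after F ends 5:45pm → clear.
C: starts 8:30pm at or after F ends 5:45pm → clear.
D: starts 9pm at or after F ends 5:45pm → clear.
E: starts 9:30pm at or after F ends 5:45pm → clear.

No — it doesn't clash with anything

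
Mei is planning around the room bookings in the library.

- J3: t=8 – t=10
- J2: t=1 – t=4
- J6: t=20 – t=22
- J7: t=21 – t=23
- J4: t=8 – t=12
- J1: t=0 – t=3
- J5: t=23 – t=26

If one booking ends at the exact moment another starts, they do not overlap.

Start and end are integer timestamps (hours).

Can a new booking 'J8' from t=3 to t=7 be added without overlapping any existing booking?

J1: ends t=3 at or before J8 starts t=3 → clear.
J2: starts t=1 before J8 ends t=7, and ends t=4 after J8 starts t=3 → overlap.
J3: starts t=8 at or after J8 ends t=7 → clear.
J4: starts t=8 at or after J8 ends t=7 → clear.
J6: starts t=20 at or after J8 ends t=7 → clear.
J7: starts t=21 at or after J8 ends t=7 → clear.
J5: starts t=23 at or after J8 ends t=7 → clear.
J8 overlaps J2.

No — it overlaps J2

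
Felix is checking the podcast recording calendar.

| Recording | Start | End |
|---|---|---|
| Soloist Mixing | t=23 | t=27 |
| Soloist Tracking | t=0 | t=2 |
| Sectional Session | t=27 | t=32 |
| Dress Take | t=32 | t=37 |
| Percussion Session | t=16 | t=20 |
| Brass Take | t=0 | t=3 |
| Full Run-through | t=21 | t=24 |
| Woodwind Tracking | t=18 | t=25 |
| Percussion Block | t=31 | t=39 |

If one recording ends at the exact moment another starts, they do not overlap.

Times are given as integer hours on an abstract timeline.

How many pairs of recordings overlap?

Check each pair: they overlap iff neither finishes before the other starts.
Sorted by start: Soloist Tracking, Brass Take, Percussion Session, Woodwind Tracking, Full Run-through, Soloist Mixing, Sectional Session, Percussion Block, Dress Take.
Brass Take starts before Soloist Tracking ends → Soloist Tracking and Brass Take overlap.
Percussion Session starts after Soloist Tracking ends, so Soloist Tracking has no further overlaps.
Percussion Session starts after Brass Take ends, so Brass Take has no further overlaps.
Woodwind Tracking starts before Percussion Session ends → Percussion Session and Woodwind Tracking overlap.
Full Run-through starts after Percussion Session ends, so Percussion Session has no further overlaps.
Full Run-through starts before Woodwind Tracking ends → Woodwind Tracking and Full Run-through overlap.
Soloist Mixing starts before Woodwind Tracking ends → Woodwind Tracking and Soloist Mixing overlap.
Sectional Session starts after Woodwind Tracking ends, so Woodwind Tracking has no further overlaps.
Soloist Mixing starts before Full Run-through ends → Full Run-through and Soloist Mixing overlap.
Sectional Session starts after Full Run-through ends, so Full Run-through has no further overlaps.
Sectional Session starts exactly when Soloist Mixing ends (back-to-back, no overlap), so Soloist Mixing has no further overlaps.
Percussion Block starts before Sectional Session ends → Sectional Session and Percussion Block overlap.
Dress Take starts exactly when Sectional Session ends (back-to-back, no overlap).
Dress Take starts before Percussion Block ends → Percussion Block and Dress Take overlap.
Overlapping pairs: Brass Take & Soloist Tracking, Dress Take & Percussion Block, Full Run-through & Soloist Mixing, Full Run-through & Woodwind Tracking, Percussion Block & Sectional Session, Percussion Session & Woodwind Tracking, Soloist Mixing & Woodwind Tracking — 7 in total.

7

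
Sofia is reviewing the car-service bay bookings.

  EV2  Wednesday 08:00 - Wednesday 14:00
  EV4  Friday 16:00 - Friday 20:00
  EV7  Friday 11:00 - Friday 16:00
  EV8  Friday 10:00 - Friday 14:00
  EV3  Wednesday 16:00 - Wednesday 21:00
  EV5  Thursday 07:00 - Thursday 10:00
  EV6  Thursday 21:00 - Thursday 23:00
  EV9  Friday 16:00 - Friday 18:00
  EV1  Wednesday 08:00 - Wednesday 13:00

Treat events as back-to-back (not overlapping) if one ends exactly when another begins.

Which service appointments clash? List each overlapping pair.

EV1 & EV2, EV4 & EV9, EV7 & EV8

Check each pair: they overlap iff neither finishes before the other starts.
Sorted by start: EV1, EV2, EV3, EV5, EV6, EV8, EV7, EV4, EV9.
EV2 starts before EV1 ends → EV1 and EV2 overlap.
EV3 starts after EV1 ends — done with EV1.
EV3 starts after EV2 ends — done with EV2.
EV5 starts after EV3 ends — done with EV3.
EV6 starts after EV5 ends — done with EV5.
EV8 starts after EV6 ends — done with EV6.
EV7 starts before EV8 ends → EV8 and EV7 overlap.
EV4 starts after EV8 ends — done with EV8.
EV4 starts exactly when EV7 ends (back-to-back, no overlap) — done with EV7.
EV9 starts before EV4 ends → EV4 and EV9 overlap.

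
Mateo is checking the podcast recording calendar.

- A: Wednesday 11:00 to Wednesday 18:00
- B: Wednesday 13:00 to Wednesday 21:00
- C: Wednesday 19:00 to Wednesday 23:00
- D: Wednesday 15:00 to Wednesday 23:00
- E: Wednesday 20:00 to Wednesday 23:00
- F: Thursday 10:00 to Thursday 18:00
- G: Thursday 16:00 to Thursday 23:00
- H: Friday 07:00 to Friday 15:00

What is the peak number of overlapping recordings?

4

Sweep the timeline, counting +1 at each start and −1 at each end (ends before starts at a tie):
Wednesday 11:00 start A → 1
Wednesday 13:00 start B → 2
Wednesday 15:00 start D → 3
Wednesday 18:00 end A → 2
Wednesday 19:00 start C → 3
Wednesday 20:00 start E → 4
Wednesday 21:00 end B → 3
Wednesday 23:00 end C → 2
Wednesday 23:00 end D → 1
Wednesday 23:00 end E → 0
Thursday 10:00 start F → 1
Thursday 16:00 start G → 2
Thursday 18:00 end F → 1
Thursday 23:00 end G → 0
Friday 07:00 start H → 1
Friday 15:00 end H → 0
Peak is 4, at Wednesday 20:00 (B, C, D, E).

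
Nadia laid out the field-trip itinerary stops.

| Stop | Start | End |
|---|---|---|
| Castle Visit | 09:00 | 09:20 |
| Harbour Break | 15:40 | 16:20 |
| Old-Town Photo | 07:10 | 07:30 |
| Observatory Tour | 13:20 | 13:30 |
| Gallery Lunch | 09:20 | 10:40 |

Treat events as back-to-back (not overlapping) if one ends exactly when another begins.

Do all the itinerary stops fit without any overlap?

Yes

Sorted by start: Old-Town Photo, Castle Visit, Gallery Lunch, Observatory Tour, Harbour Break.
Castle Visit starts after Old-Town Photo ends, so Old-Town Photo has no further overlaps.
Gallery Lunch starts exactly when Castle Visit ends (back-to-back, no overlap), so Castle Visit has no further overlaps.
Observatory Tour starts after Gallery Lunch ends, so Gallery Lunch has no further overlaps.
Harbour Break starts after Observatory Tour ends.
Every pair is clear; the schedule has no overlaps.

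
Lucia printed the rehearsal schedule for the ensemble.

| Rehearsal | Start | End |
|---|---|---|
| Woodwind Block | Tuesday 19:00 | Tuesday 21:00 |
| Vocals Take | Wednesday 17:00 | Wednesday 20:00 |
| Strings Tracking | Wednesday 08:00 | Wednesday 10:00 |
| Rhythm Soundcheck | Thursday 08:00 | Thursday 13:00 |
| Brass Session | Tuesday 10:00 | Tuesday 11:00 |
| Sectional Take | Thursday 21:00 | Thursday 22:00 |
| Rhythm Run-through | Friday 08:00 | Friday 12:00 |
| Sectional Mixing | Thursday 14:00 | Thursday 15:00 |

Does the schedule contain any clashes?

No

Sorted by start: Brass Session, Woodwind Block, Strings Tracking, Vocals Take, Rhythm Soundcheck, Sectional Mixing, Sectional Take, Rhythm Run-through.
Woodwind Block starts after Brass Session ends, so nothing later overlaps Brass Session either.
Strings Tracking starts after Woodwind Block ends, so nothing later overlaps Woodwind Block either.
Vocals Take starts after Strings Tracking ends, so nothing later overlaps Strings Tracking either.
Rhythm Soundcheck starts after Vocals Take ends, so nothing later overlaps Vocals Take either.
Sectional Mixing starts after Rhythm Soundcheck ends, so nothing later overlaps Rhythm Soundcheck either.
Sectional Take starts after Sectional Mixing ends, so nothing later overlaps Sectional Mixing either.
Rhythm Run-through starts after Sectional Take ends.
Every pair is clear; the schedule has no overlaps.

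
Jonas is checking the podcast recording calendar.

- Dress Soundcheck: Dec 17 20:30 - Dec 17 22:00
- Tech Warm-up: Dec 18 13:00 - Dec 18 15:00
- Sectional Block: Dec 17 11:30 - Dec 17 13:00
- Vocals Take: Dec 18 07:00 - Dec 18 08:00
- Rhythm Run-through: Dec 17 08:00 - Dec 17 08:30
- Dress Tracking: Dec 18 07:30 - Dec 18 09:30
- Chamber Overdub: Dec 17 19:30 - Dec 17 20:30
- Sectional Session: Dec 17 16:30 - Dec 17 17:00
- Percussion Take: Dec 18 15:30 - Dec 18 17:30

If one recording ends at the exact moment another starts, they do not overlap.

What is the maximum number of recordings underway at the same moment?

2

Sort all start/end points and keep a running count:
Dec 17 08:00 start Rhythm Run-through → 1
Dec 17 08:30 end Rhythm Run-through → 0
Dec 17 11:30 start Sectional Block → 1
Dec 17 13:00 end Sectional Block → 0
Dec 17 16:30 start Sectional Session → 1
Dec 17 17:00 end Sectional Session → 0
Dec 17 19:30 start Chamber Overdub → 1
Dec 17 20:30 end Chamber Overdub → 0
Dec 17 20:30 start Dress Soundcheck → 1
Dec 17 22:00 end Dress Soundcheck → 0
Dec 18 07:00 start Vocals Take → 1
Dec 18 07:30 start Dress Tracking → 2
Dec 18 08:00 end Vocals Take → 1
Dec 18 09:30 end Dress Tracking → 0
Dec 18 13:00 start Tech Warm-up → 1
Dec 18 15:00 end Tech Warm-up → 0
Dec 18 15:30 start Percussion Take → 1
Dec 18 17:30 end Percussion Take → 0
Peak is 2, at Dec 18 07:30 (Dress Tracking, Vocals Take).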